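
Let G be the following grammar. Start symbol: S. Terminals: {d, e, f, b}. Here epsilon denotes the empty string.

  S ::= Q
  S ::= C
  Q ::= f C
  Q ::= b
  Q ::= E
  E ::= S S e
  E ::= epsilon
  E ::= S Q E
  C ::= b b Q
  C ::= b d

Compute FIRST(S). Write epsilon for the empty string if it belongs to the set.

{epsilon, b, e, f}

FIRST(C): from C::=b b Q we get {b}; from C::=b d we get {b}. So FIRST(C) = {b}.
FIRST(S): from S::=Q we get {epsilon, b, e, f}; from S::=C we get {b}. So FIRST(S) = {epsilon, b, e, f}.
FIRST(Q): from Q::=f C we get {f}; from Q::=b we get {b}; from Q::=E we get {epsilon, b, e, f}. So FIRST(Q) = {epsilon, b, e, f}.
FIRST(E): from E::=S S e we get {b, e, f}; from E::=epsilon we get {epsilon}; from E::=S Q E we get {epsilon, b, e, f}. So FIRST(E) = {epsilon, b, e, f}.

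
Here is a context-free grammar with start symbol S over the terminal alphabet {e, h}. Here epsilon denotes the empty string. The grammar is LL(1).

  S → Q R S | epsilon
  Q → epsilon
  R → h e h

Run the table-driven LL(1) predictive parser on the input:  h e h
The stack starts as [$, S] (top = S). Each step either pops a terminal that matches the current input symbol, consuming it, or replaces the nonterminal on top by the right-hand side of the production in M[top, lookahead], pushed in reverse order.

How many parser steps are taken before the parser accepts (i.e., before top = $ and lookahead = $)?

     Stack      Input    Action
  1  $ S        h e h $  expand S → Q R S
  2  $ S R Q    h e h $  expand Q → epsilon
  3  $ S R      h e h $  expand R → h e h
  4  $ S h e h  h e h $  match h
  5  $ S h e    e h $    match e
  6  $ S h      h $      match h
  7  $ S        $        expand S → epsilon
Accept reached after 7 steps.

7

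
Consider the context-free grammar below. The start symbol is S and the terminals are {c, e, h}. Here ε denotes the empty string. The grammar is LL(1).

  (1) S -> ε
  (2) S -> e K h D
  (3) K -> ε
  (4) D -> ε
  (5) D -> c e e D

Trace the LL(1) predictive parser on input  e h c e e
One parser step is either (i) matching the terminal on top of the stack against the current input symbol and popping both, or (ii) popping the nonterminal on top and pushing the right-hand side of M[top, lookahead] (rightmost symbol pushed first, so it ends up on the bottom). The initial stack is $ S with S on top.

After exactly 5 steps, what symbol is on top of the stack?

step 1: stack=$ S  input=e h c e e $  — expand S -> e K h D
step 2: stack=$ D h K e  input=e h c e e $  — match e
step 3: stack=$ D h K  input=h c e e $  — expand K -> ε
step 4: stack=$ D h  input=h c e e $  — match h
step 5: stack=$ D  input=c e e $  — expand D -> c e e D
Stack after step 5: $ D e e c (top = c).

c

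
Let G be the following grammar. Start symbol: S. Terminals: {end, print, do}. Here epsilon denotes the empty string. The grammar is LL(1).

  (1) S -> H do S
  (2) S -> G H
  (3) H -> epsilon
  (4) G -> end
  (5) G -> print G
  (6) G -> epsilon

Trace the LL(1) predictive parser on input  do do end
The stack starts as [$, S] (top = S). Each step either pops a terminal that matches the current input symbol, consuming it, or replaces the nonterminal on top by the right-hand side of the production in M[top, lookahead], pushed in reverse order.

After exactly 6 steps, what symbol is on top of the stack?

S

     Stack     Input        Action
  1  $ S       do do end $  expand S -> H do S
  2  $ S do H  do do end $  expand H -> epsilon
  3  $ S do    do do end $  match do
  4  $ S       do end $     expand S -> H do S
  5  $ S do H  do end $     expand H -> epsilon
  6  $ S do    do end $     match do
Stack after step 6: $ S (top = S).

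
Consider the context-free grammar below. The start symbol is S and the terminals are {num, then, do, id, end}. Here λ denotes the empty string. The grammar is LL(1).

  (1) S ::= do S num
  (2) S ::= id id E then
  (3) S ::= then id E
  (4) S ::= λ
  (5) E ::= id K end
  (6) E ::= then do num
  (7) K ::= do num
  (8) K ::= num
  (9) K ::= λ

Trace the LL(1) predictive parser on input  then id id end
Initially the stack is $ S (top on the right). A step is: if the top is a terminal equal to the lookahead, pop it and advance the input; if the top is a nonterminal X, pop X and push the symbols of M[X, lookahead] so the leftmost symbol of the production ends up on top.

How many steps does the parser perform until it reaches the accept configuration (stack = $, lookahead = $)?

7

step 1: stack=$ S  input=then id id end $  — expand S ::= then id E
step 2: stack=$ E id then  input=then id id end $  — match then
step 3: stack=$ E id  input=id id end $  — match id
step 4: stack=$ E  input=id end $  — expand E ::= id K end
step 5: stack=$ end K id  input=id end $  — match id
step 6: stack=$ end K  input=end $  — expand K ::= λ
step 7: stack=$ end  input=end $  — match end
Accept reached after 7 steps.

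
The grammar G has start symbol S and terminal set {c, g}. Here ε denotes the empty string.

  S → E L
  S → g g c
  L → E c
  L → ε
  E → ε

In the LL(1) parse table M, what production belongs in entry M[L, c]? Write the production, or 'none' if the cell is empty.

FIRST(E) = {ε}
FIRST(L) = {ε, c}  (via E c)
FIRST(S) = {ε, c, g}  (via E L)
FOLLOW(S) includes $ since S is the start symbol.
FOLLOW(S): S appears on no right-hand side. Thus FOLLOW(S) = {$}.
FOLLOW(L): in S→E L, the suffix after L is empty, so FOLLOW(L) ⊇ FOLLOW(S) = {$}. Thus FOLLOW(L) = {$}.
For L → E c: FIRST(E c) = {c}, so it goes in M[L, t] for t ∈ {c}.
For L → ε: FIRST(ε) = {ε}, so it goes in M[L, t] for t ∈ {}; since ε ∈ FIRST, also for every t ∈ FOLLOW(L) = {$}.

L → E c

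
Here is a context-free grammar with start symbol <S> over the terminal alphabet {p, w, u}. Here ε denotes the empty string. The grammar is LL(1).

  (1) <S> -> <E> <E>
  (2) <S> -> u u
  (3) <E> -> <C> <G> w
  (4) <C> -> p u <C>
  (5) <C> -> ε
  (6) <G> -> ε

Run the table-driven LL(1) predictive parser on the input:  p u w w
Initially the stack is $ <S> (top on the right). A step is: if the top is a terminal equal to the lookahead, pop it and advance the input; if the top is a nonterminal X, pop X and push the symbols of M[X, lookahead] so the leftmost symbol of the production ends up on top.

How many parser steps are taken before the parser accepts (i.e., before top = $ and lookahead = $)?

12

      Stack                Input      Action
   1  $ <S>                p u w w $  expand <S> -> <E> <E>
   2  $ <E> <E>            p u w w $  expand <E> -> <C> <G> w
   3  $ <E> w <G> <C>      p u w w $  expand <C> -> p u <C>
   4  $ <E> w <G> <C> u p  p u w w $  match p
   5  $ <E> w <G> <C> u    u w w $    match u
   6  $ <E> w <G> <C>      w w $      expand <C> -> ε
   7  $ <E> w <G>          w w $      expand <G> -> ε
   8  $ <E> w              w w $      match w
   9  $ <E>                w $        expand <E> -> <C> <G> w
  10  $ w <G> <C>          w $        expand <C> -> ε
  11  $ w <G>              w $        expand <G> -> ε
  12  $ w                  w $        match w
Accept reached after 12 steps.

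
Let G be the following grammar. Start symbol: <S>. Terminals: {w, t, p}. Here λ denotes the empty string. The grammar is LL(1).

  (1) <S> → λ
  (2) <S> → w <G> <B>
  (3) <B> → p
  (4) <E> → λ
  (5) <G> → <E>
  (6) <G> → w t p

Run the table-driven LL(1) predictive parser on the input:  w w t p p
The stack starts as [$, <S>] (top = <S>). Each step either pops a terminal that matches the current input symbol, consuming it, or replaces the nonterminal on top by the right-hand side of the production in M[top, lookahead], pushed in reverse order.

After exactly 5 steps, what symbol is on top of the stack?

p

step 1: stack=$ <S>  input=w w t p p $  — expand <S> → w <G> <B>
step 2: stack=$ <B> <G> w  input=w w t p p $  — match w
step 3: stack=$ <B> <G>  input=w t p p $  — expand <G> → w t p
step 4: stack=$ <B> p t w  input=w t p p $  — match w
step 5: stack=$ <B> p t  input=t p p $  — match t
Stack after step 5: $ <B> p (top = p).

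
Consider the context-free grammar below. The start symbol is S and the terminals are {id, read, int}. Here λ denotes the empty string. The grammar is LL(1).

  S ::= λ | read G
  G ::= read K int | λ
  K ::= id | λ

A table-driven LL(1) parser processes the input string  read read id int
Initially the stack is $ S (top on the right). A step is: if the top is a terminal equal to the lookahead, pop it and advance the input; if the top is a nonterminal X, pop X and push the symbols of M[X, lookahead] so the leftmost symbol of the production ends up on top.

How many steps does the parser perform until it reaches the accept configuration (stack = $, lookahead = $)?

7

     Stack         Input               Action
  1  $ S           read read id int $  expand S ::= read G
  2  $ G read      read read id int $  match read
  3  $ G           read id int $       expand G ::= read K int
  4  $ int K read  read id int $       match read
  5  $ int K       id int $            expand K ::= id
  6  $ int id      id int $            match id
  7  $ int         int $               match int
Accept reached after 7 steps.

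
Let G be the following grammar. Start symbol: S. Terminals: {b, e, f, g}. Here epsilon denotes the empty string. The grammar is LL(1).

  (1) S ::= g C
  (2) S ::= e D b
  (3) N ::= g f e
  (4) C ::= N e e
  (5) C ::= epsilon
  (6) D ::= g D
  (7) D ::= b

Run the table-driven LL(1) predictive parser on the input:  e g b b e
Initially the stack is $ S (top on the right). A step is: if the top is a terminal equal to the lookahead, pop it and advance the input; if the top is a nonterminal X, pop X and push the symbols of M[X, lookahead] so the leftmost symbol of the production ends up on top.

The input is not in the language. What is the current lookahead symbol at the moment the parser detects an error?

step 1: stack=$ S  input=e g b b e $  — expand S ::= e D b
step 2: stack=$ b D e  input=e g b b e $  — match e
step 3: stack=$ b D  input=g b b e $  — expand D ::= g D
step 4: stack=$ b D g  input=g b b e $  — match g
step 5: stack=$ b D  input=b b e $  — expand D ::= b
step 6: stack=$ b b  input=b b e $  — match b
step 7: stack=$ b  input=b e $  — match b
step 8: stack=$  input=e $  — error: stack empty but input remains

e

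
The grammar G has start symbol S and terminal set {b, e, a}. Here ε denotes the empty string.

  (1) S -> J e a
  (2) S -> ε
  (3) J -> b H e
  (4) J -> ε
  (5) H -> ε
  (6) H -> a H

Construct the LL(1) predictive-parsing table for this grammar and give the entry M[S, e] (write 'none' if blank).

S -> J e a

FIRST(J) = {ε, b}
FIRST(H) = {ε, a}
FIRST(S) = {ε, b, e}  (via J e a)
FOLLOW(S) includes $ since S is the start symbol.
FOLLOW(S): S appears on no right-hand side. Thus FOLLOW(S) = {$}.
For S -> J e a: FIRST(J e a) = {b, e}, so it goes in M[S, t] for t ∈ {b, e}.
For S -> ε: FIRST(ε) = {ε}, so it goes in M[S, t] for t ∈ {}; since ε ∈ FIRST, also for every t ∈ FOLLOW(S) = {$}.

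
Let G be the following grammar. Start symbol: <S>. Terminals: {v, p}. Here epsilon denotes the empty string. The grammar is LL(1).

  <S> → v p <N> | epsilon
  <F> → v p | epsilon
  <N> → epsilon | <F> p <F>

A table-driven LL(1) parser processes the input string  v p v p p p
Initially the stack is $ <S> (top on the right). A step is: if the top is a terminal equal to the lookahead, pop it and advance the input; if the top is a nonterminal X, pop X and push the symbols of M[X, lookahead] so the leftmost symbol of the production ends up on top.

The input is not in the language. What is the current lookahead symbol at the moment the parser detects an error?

p

step 1: stack=$ <S>  input=v p v p p p $  — expand <S> → v p <N>
step 2: stack=$ <N> p v  input=v p v p p p $  — match v
step 3: stack=$ <N> p  input=p v p p p $  — match p
step 4: stack=$ <N>  input=v p p p $  — expand <N> → <F> p <F>
step 5: stack=$ <F> p <F>  input=v p p p $  — expand <F> → v p
step 6: stack=$ <F> p p v  input=v p p p $  — match v
step 7: stack=$ <F> p p  input=p p p $  — match p
step 8: stack=$ <F> p  input=p p $  — match p
step 9: stack=$ <F>  input=p $  — expand <F> → epsilon
step 10: stack=$  input=p $  — error: stack empty but input remains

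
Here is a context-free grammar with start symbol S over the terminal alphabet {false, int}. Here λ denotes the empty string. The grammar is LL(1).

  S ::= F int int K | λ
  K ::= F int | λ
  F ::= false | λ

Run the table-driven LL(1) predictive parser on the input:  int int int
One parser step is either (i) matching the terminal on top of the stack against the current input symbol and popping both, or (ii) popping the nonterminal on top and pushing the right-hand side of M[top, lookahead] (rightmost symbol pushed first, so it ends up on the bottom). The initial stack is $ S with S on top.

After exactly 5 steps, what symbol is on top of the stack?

F

     Stack          Input          Action
  1  $ S            int int int $  expand S ::= F int int K
  2  $ K int int F  int int int $  expand F ::= λ
  3  $ K int int    int int int $  match int
  4  $ K int        int int $      match int
  5  $ K            int $          expand K ::= F int
Stack after step 5: $ int F (top = F).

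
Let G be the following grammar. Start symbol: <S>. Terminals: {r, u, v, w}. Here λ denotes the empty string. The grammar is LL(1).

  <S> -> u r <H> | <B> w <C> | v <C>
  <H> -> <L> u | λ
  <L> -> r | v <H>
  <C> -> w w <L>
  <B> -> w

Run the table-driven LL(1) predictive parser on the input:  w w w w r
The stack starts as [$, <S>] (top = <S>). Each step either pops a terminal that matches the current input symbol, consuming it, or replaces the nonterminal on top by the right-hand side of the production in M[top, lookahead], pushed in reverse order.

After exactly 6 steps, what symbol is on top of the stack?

w

     Stack        Input        Action
  1  $ <S>        w w w w r $  expand <S> -> <B> w <C>
  2  $ <C> w <B>  w w w w r $  expand <B> -> w
  3  $ <C> w w    w w w w r $  match w
  4  $ <C> w      w w w r $    match w
  5  $ <C>        w w r $      expand <C> -> w w <L>
  6  $ <L> w w    w w r $      match w
Stack after step 6: $ <L> w (top = w).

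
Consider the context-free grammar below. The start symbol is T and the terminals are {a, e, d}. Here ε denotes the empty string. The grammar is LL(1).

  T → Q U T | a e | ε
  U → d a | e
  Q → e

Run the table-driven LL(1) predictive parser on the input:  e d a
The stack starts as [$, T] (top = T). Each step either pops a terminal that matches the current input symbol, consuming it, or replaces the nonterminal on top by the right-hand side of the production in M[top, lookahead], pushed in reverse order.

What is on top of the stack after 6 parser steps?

     Stack    Input    Action
  1  $ T      e d a $  expand T → Q U T
  2  $ T U Q  e d a $  expand Q → e
  3  $ T U e  e d a $  match e
  4  $ T U    d a $    expand U → d a
  5  $ T a d  d a $    match d
  6  $ T a    a $      match a
Stack after step 6: $ T (top = T).

T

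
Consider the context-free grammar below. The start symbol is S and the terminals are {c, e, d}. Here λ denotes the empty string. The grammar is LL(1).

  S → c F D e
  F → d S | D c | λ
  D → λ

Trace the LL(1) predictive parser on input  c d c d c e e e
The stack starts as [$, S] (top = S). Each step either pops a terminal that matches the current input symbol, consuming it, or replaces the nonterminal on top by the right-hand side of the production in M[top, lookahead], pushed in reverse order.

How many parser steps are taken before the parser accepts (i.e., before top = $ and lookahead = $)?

step 1: stack=$ S  input=c d c d c e e e $  — expand S → c F D e
step 2: stack=$ e D F c  input=c d c d c e e e $  — match c
step 3: stack=$ e D F  input=d c d c e e e $  — expand F → d S
step 4: stack=$ e D S d  input=d c d c e e e $  — match d
step 5: stack=$ e D S  input=c d c e e e $  — expand S → c F D e
step 6: stack=$ e D e D F c  input=c d c e e e $  — match c
step 7: stack=$ e D e D F  input=d c e e e $  — expand F → d S
step 8: stack=$ e D e D S d  input=d c e e e $  — match d
step 9: stack=$ e D e D S  input=c e e e $  — expand S → c F D e
step 10: stack=$ e D e D e D F c  input=c e e e $  — match c
step 11: stack=$ e D e D e D F  input=e e e $  — expand F → λ
step 12: stack=$ e D e D e D  input=e e e $  — expand D → λ
step 13: stack=$ e D e D e  input=e e e $  — match e
step 14: stack=$ e D e D  input=e e $  — expand D → λ
step 15: stack=$ e D e  input=e e $  — match e
step 16: stack=$ e D  input=e $  — expand D → λ
step 17: stack=$ e  input=e $  — match e
Accept reached after 17 steps.

17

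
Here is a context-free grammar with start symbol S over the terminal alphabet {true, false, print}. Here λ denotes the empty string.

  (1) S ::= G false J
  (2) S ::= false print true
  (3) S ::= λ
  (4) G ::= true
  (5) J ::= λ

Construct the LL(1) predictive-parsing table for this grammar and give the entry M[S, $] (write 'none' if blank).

FIRST(G): from G::=true we get {true}. So FIRST(G) = {true}.
FIRST(J): from J::=λ we get {λ}. So FIRST(J) = {λ}.
FIRST(S): from S::=G false J we get {true}; from S::=false print true we get {false}; from S::=λ we get {λ}. So FIRST(S) = {λ, false, true}.
FOLLOW(S) includes $ since S is the start symbol.
FOLLOW(S): S appears on no right-hand side. Thus FOLLOW(S) = {$}.
For S ::= G false J: FIRST(G false J) = {true}, so it goes in M[S, t] for t ∈ {true}.
For S ::= false print true: FIRST(false print true) = {false}, so it goes in M[S, t] for t ∈ {false}.
For S ::= λ: FIRST(λ) = {λ}, so it goes in M[S, t] for t ∈ {}; since λ ∈ FIRST, also for every t ∈ FOLLOW(S) = {$}.

S ::= λ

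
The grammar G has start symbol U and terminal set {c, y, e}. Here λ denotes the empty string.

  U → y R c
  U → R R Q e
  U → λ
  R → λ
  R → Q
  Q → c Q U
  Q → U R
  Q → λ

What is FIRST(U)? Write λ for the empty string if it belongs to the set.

FIRST(U): from U→y R c we get {y}; from U→R R Q e we get {c, e, y}; from U→λ we get {λ}. So FIRST(U) = {λ, c, e, y}.
FIRST(R): from R→λ we get {λ}; from R→Q we get {λ, c, e, y}. So FIRST(R) = {λ, c, e, y}.
FIRST(Q): from Q→c Q U we get {c}; from Q→U R we get {λ, c, e, y}; from Q→λ we get {λ}. So FIRST(Q) = {λ, c, e, y}.

{λ, c, e, y}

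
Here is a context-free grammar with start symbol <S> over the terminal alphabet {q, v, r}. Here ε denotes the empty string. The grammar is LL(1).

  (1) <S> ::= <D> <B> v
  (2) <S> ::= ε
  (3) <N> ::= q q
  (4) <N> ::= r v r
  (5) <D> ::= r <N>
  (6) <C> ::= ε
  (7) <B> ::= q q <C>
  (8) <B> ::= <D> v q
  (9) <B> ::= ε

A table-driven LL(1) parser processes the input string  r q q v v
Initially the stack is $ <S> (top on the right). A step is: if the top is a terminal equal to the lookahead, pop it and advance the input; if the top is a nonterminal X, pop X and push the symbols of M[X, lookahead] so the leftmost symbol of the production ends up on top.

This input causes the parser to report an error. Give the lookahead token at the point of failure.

v

     Stack          Input        Action
  1  $ <S>          r q q v v $  expand <S> ::= <D> <B> v
  2  $ v <B> <D>    r q q v v $  expand <D> ::= r <N>
  3  $ v <B> <N> r  r q q v v $  match r
  4  $ v <B> <N>    q q v v $    expand <N> ::= q q
  5  $ v <B> q q    q q v v $    match q
  6  $ v <B> q      q v v $      match q
  7  $ v <B>        v v $        expand <B> ::= ε
  8  $ v            v v $        match v
  9  $              v $          error: stack empty but input remains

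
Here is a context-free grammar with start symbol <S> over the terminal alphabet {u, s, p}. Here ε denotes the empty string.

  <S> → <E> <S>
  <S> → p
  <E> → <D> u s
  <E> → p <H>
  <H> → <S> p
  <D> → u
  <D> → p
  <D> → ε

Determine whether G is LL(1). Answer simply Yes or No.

FIRST(<S>) = {p, u}
FIRST(<E>) = {p, u}
FIRST(<H>) = {p, u}
FIRST(<D>) = {ε, p, u}
FOLLOW(<S>) = {$, p}
FOLLOW(<E>) = {p, u}
FOLLOW(<H>) = {p, u}
FOLLOW(<D>) = {u}
Cell M[<D>, u] receives both <D> → u and <D> → ε — the grammar is not LL(1).

No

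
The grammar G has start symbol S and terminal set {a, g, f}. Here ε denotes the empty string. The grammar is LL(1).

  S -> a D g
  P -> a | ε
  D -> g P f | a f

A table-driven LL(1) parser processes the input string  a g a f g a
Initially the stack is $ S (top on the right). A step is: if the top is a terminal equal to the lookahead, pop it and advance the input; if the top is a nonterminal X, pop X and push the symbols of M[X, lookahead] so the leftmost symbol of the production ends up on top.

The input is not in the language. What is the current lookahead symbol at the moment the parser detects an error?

step 1: stack=$ S  input=a g a f g a $  — expand S -> a D g
step 2: stack=$ g D a  input=a g a f g a $  — match a
step 3: stack=$ g D  input=g a f g a $  — expand D -> g P f
step 4: stack=$ g f P g  input=g a f g a $  — match g
step 5: stack=$ g f P  input=a f g a $  — expand P -> a
step 6: stack=$ g f a  input=a f g a $  — match a
step 7: stack=$ g f  input=f g a $  — match f
step 8: stack=$ g  input=g a $  — match g
step 9: stack=$  input=a $  — error: stack empty but input remains

a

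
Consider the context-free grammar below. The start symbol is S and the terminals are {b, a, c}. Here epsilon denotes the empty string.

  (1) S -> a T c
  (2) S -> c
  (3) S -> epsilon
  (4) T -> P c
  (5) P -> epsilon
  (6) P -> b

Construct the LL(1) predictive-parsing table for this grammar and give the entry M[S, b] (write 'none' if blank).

FIRST(S) = {epsilon, a, c}
FIRST(P) = {epsilon, b}
FIRST(T) = {b, c}  (via P c)
FOLLOW(S) includes $ since S is the start symbol.
FOLLOW(S): S appears on no right-hand side. Thus FOLLOW(S) = {$}.
For S -> a T c: FIRST(a T c) = {a}, so it goes in M[S, t] for t ∈ {a}.
For S -> c: FIRST(c) = {c}, so it goes in M[S, t] for t ∈ {c}.
For S -> epsilon: FIRST(epsilon) = {epsilon}, so it goes in M[S, t] for t ∈ {}; since epsilon ∈ FIRST, also for every t ∈ FOLLOW(S) = {$}.
None of these place a production in M[S, b].

none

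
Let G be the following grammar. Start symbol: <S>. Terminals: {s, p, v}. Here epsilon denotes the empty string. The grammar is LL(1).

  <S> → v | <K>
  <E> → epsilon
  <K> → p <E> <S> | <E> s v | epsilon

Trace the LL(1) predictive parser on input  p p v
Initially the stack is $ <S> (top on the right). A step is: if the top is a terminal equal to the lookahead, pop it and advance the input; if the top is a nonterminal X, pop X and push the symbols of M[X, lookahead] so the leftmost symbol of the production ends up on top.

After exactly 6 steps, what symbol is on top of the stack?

     Stack        Input    Action
  1  $ <S>        p p v $  expand <S> → <K>
  2  $ <K>        p p v $  expand <K> → p <E> <S>
  3  $ <S> <E> p  p p v $  match p
  4  $ <S> <E>    p v $    expand <E> → epsilon
  5  $ <S>        p v $    expand <S> → <K>
  6  $ <K>        p v $    expand <K> → p <E> <S>
Stack after step 6: $ <S> <E> p (top = p).

p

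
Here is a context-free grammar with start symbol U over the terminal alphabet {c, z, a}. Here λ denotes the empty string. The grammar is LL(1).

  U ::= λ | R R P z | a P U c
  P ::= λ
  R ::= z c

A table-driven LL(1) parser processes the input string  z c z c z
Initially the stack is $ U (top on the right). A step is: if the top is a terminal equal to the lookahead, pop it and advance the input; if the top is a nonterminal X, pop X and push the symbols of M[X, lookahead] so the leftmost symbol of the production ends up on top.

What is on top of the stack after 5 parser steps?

z

step 1: stack=$ U  input=z c z c z $  — expand U ::= R R P z
step 2: stack=$ z P R R  input=z c z c z $  — expand R ::= z c
step 3: stack=$ z P R c z  input=z c z c z $  — match z
step 4: stack=$ z P R c  input=c z c z $  — match c
step 5: stack=$ z P R  input=z c z $  — expand R ::= z c
Stack after step 5: $ z P c z (top = z).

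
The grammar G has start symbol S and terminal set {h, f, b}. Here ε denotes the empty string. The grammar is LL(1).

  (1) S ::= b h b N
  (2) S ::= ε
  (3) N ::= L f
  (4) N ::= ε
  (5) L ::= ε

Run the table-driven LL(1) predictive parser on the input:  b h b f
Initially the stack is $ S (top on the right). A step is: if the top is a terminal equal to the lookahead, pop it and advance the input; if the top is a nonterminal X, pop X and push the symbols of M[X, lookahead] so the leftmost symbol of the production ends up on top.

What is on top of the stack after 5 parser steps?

L

step 1: stack=$ S  input=b h b f $  — expand S ::= b h b N
step 2: stack=$ N b h b  input=b h b f $  — match b
step 3: stack=$ N b h  input=h b f $  — match h
step 4: stack=$ N b  input=b f $  — match b
step 5: stack=$ N  input=f $  — expand N ::= L f
Stack after step 5: $ f L (top = L).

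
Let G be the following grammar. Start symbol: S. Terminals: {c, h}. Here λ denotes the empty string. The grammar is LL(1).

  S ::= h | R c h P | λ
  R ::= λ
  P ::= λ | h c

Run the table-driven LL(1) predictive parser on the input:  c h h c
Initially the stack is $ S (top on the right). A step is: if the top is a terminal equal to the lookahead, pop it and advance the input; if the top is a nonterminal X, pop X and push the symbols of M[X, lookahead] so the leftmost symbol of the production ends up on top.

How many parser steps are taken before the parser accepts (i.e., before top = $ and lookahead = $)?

7

     Stack      Input      Action
  1  $ S        c h h c $  expand S ::= R c h P
  2  $ P h c R  c h h c $  expand R ::= λ
  3  $ P h c    c h h c $  match c
  4  $ P h      h h c $    match h
  5  $ P        h c $      expand P ::= h c
  6  $ c h      h c $      match h
  7  $ c        c $        match c
Accept reached after 7 steps.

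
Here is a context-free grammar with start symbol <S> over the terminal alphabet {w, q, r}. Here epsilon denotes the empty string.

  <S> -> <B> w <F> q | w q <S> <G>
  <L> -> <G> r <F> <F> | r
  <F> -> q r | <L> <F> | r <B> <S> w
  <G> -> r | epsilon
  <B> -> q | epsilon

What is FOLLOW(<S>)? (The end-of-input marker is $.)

FIRST(<G>) = {epsilon, r}
FIRST(<B>) = {epsilon, q}
FIRST(<S>) = {q, w}  (via <B> w <F> q)
FIRST(<L>) = {r}  (via <G> r <F> <F>)
FIRST(<F>) = {q, r}  (via <L> <F>)
FOLLOW(<S>) includes $ since <S> is the start symbol.
FOLLOW(<S>): in <S>->w q <S> <G>, <S> is followed by <G> with FIRST {epsilon, r}; in <S>->w q <S> <G>, the suffix after <S> is nullable (adds nothing new); in <F>->r <B> <S> w, <S> is followed by w with FIRST {w}. Thus FOLLOW(<S>) = {$, r, w}.
FOLLOW(<L>): in <F>-><L> <F>, <L> is followed by <F> with FIRST {q, r}. Thus FOLLOW(<L>) = {q, r}.
FOLLOW(<F>): in <S>-><B> w <F> q, <F> is followed by q with FIRST {q}; in <L>-><G> r <F> <F> (occurrence 1), <F> is followed by <F> with FIRST {q, r}; in <L>-><G> r <F> <F> (occurrence 2), the suffix after <F> is empty, so FOLLOW(<F>) ⊇ FOLLOW(<L>) = {q, r}; in <F>-><L> <F>, the suffix after <F> is empty (adds nothing new). Thus FOLLOW(<F>) = {q, r}.
FOLLOW(<G>): in <S>->w q <S> <G>, the suffix after <G> is empty, so FOLLOW(<G>) ⊇ FOLLOW(<S>) = {$, r, w}; in <L>-><G> r <F> <F>, <G> is followed by r <F> <F> with FIRST {r}. Thus FOLLOW(<G>) = {$, r, w}.
FOLLOW(<B>): in <S>-><B> w <F> q, <B> is followed by w <F> q with FIRST {w}; in <F>->r <B> <S> w, <B> is followed by <S> w with FIRST {q, w}. Thus FOLLOW(<B>) = {q, w}.

{$, r, w}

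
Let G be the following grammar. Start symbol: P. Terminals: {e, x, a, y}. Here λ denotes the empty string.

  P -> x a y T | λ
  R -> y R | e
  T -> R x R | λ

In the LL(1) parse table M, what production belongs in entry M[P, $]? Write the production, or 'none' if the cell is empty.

P -> λ

FIRST(P) = {λ, x}
FIRST(R) = {e, y}
FIRST(T) = {λ, e, y}  (via R x R)
FOLLOW(P) includes $ since P is the start symbol.
FOLLOW(P): P appears on no right-hand side. Thus FOLLOW(P) = {$}.
For P -> x a y T: FIRST(x a y T) = {x}, so it goes in M[P, t] for t ∈ {x}.
For P -> λ: FIRST(λ) = {λ}, so it goes in M[P, t] for t ∈ {}; since λ ∈ FIRST, also for every t ∈ FOLLOW(P) = {$}.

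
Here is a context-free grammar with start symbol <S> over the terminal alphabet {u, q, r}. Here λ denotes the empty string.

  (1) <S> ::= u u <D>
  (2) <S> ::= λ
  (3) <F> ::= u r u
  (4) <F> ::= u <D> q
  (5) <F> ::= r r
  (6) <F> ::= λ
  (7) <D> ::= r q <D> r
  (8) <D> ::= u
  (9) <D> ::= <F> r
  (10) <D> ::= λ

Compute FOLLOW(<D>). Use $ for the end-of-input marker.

FIRST(<S>) = {λ, u}
FIRST(<F>) = {λ, r, u}
FIRST(<D>) = {λ, r, u}  (via <F> r)
FOLLOW(<S>) includes $ since <S> is the start symbol.
FOLLOW(<S>): <S> appears on no right-hand side. Thus FOLLOW(<S>) = {$}.
FOLLOW(<F>): in <D>::=<F> r, <F> is followed by r with FIRST {r}. Thus FOLLOW(<F>) = {r}.
FOLLOW(<D>): in <S>::=u u <D>, the suffix after <D> is empty, so FOLLOW(<D>) ⊇ FOLLOW(<S>) = {$}; in <F>::=u <D> q, <D> is followed by q with FIRST {q}; in <D>::=r q <D> r, <D> is followed by r with FIRST {r}. Thus FOLLOW(<D>) = {$, q, r}.

{$, q, r}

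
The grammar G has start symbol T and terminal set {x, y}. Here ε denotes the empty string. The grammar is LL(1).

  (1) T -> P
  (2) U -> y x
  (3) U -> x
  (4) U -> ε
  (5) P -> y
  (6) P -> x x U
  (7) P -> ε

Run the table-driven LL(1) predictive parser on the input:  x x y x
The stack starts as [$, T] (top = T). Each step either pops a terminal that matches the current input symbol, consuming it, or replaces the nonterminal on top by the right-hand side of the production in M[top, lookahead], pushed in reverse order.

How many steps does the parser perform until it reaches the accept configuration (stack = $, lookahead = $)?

step 1: stack=$ T  input=x x y x $  — expand T -> P
step 2: stack=$ P  input=x x y x $  — expand P -> x x U
step 3: stack=$ U x x  input=x x y x $  — match x
step 4: stack=$ U x  input=x y x $  — match x
step 5: stack=$ U  input=y x $  — expand U -> y x
step 6: stack=$ x y  input=y x $  — match y
step 7: stack=$ x  input=x $  — match x
Accept reached after 7 steps.

7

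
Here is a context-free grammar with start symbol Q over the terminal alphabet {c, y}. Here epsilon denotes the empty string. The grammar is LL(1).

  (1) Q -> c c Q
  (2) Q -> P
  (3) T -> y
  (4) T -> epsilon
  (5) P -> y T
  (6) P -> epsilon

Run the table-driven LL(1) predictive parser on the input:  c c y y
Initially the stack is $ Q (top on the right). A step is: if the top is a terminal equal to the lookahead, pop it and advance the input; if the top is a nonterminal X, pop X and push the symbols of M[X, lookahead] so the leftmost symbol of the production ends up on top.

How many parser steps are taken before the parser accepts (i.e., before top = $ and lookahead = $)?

8

     Stack    Input      Action
  1  $ Q      c c y y $  expand Q -> c c Q
  2  $ Q c c  c c y y $  match c
  3  $ Q c    c y y $    match c
  4  $ Q      y y $      expand Q -> P
  5  $ P      y y $      expand P -> y T
  6  $ T y    y y $      match y
  7  $ T      y $        expand T -> y
  8  $ y      y $        match y
Accept reached after 8 steps.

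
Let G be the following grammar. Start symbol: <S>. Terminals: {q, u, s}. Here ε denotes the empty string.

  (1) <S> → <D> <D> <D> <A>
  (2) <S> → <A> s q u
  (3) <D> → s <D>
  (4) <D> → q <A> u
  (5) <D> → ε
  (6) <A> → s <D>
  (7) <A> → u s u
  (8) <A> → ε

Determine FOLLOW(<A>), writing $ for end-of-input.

{$, s, u}

FIRST(<D>) = {ε, q, s}
FIRST(<A>) = {ε, s, u}
FIRST(<S>) = {ε, q, s, u}  (via <D> <D> <D> <A>, <A> s q u)
FOLLOW(<S>) includes $ since <S> is the start symbol.
FOLLOW(<S>): <S> appears on no right-hand side. Thus FOLLOW(<S>) = {$}.
FOLLOW(<A>): in <S>→<D> <D> <D> <A>, the suffix after <A> is empty, so FOLLOW(<A>) ⊇ FOLLOW(<S>) = {$}; in <S>→<A> s q u, <A> is followed by s q u with FIRST {s}; in <D>→q <A> u, <A> is followed by u with FIRST {u}. Thus FOLLOW(<A>) = {$, s, u}.
FOLLOW(<D>): in <S>→<D> <D> <D> <A> (occurrence 1), <D> is followed by <D> <D> <A> with FIRST {ε, q, s, u}; in <S>→<D> <D> <D> <A> (occurrence 1), the suffix after <D> is nullable, so FOLLOW(<D>) ⊇ FOLLOW(<S>) = {$}; in <S>→<D> <D> <D> <A> (occurrence 2), <D> is followed by <D> <A> with FIRST {ε, q, s, u}; in <S>→<D> <D> <D> <A> (occurrence 2), the suffix after <D> is nullable, so FOLLOW(<D>) ⊇ FOLLOW(<S>) = {$}; in <S>→<D> <D> <D> <A> (occurrence 3), <D> is followed by <A> with FIRST {ε, s, u}; in <S>→<D> <D> <D> <A> (occurrence 3), the suffix after <D> is nullable, so FOLLOW(<D>) ⊇ FOLLOW(<S>) = {$}; in <D>→s <D>, the suffix after <D> is empty (adds nothing new); in <A>→s <D>, the suffix after <D> is empty, so FOLLOW(<D>) ⊇ FOLLOW(<A>) = {$, s, u}. Thus FOLLOW(<D>) = {$, q, s, u}.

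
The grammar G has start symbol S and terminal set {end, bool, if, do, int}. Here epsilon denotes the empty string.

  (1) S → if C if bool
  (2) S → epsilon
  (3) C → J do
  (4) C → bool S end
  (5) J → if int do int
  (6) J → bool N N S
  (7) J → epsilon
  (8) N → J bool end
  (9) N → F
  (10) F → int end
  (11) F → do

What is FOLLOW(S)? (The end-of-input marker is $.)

{$, bool, do, end}

FIRST(S) = {epsilon, if}
FIRST(J) = {epsilon, bool, if}
FIRST(F) = {do, int}
FIRST(C) = {bool, do, if}  (via J do)
FIRST(N) = {bool, do, if, int}  (via J bool end, F)
FOLLOW(S) includes $ since S is the start symbol.
FOLLOW(C): in S→if C if bool, C is followed by if bool with FIRST {if}. Thus FOLLOW(C) = {if}.
FOLLOW(J): in C→J do, J is followed by do with FIRST {do}; in N→J bool end, J is followed by bool end with FIRST {bool}. Thus FOLLOW(J) = {bool, do}.
FOLLOW(S): in C→bool S end, S is followed by end with FIRST {end}; in J→bool N N S, the suffix after S is empty, so FOLLOW(S) ⊇ FOLLOW(J) = {bool, do}. Thus FOLLOW(S) = {$, bool, do, end}.
FOLLOW(N): in J→bool N N S (occurrence 1), N is followed by N S with FIRST {bool, do, if, int}; in J→bool N N S (occurrence 2), N is followed by S with FIRST {epsilon, if}; in J→bool N N S (occurrence 2), the suffix after N is nullable, so FOLLOW(N) ⊇ FOLLOW(J) = {bool, do}. Thus FOLLOW(N) = {bool, do, if, int}.
FOLLOW(F): in N→F, the suffix after F is empty, so FOLLOW(F) ⊇ FOLLOW(N) = {bool, do, if, int}. Thus FOLLOW(F) = {bool, do, if, int}.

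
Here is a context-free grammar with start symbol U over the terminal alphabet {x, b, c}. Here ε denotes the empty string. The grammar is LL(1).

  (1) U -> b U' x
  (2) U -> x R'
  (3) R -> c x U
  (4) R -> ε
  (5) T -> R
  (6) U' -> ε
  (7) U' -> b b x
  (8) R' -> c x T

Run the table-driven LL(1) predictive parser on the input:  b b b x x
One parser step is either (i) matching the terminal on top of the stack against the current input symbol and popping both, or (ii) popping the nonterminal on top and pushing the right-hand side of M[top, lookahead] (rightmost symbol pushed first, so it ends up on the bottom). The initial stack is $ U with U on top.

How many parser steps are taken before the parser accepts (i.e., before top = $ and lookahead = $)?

7

step 1: stack=$ U  input=b b b x x $  — expand U -> b U' x
step 2: stack=$ x U' b  input=b b b x x $  — match b
step 3: stack=$ x U'  input=b b x x $  — expand U' -> b b x
step 4: stack=$ x x b b  input=b b x x $  — match b
step 5: stack=$ x x b  input=b x x $  — match b
step 6: stack=$ x x  input=x x $  — match x
step 7: stack=$ x  input=x $  — match x
Accept reached after 7 steps.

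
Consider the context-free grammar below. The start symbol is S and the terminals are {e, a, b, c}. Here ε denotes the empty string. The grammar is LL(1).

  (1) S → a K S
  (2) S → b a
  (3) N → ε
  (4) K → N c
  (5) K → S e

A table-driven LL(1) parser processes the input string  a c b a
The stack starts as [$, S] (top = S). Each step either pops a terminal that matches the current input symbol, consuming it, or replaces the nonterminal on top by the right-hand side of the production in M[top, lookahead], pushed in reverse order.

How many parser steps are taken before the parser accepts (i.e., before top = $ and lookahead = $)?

8

step 1: stack=$ S  input=a c b a $  — expand S → a K S
step 2: stack=$ S K a  input=a c b a $  — match a
step 3: stack=$ S K  input=c b a $  — expand K → N c
step 4: stack=$ S c N  input=c b a $  — expand N → ε
step 5: stack=$ S c  input=c b a $  — match c
step 6: stack=$ S  input=b a $  — expand S → b a
step 7: stack=$ a b  input=b a $  — match b
step 8: stack=$ a  input=a $  — match a
Accept reached after 8 steps.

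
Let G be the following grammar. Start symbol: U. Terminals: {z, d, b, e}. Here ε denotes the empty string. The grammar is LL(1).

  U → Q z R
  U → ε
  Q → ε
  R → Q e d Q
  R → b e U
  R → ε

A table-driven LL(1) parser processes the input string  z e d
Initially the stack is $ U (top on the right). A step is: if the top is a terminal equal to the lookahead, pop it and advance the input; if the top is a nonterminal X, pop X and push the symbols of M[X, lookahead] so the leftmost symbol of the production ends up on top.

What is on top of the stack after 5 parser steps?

step 1: stack=$ U  input=z e d $  — expand U → Q z R
step 2: stack=$ R z Q  input=z e d $  — expand Q → ε
step 3: stack=$ R z  input=z e d $  — match z
step 4: stack=$ R  input=e d $  — expand R → Q e d Q
step 5: stack=$ Q d e Q  input=e d $  — expand Q → ε
Stack after step 5: $ Q d e (top = e).

e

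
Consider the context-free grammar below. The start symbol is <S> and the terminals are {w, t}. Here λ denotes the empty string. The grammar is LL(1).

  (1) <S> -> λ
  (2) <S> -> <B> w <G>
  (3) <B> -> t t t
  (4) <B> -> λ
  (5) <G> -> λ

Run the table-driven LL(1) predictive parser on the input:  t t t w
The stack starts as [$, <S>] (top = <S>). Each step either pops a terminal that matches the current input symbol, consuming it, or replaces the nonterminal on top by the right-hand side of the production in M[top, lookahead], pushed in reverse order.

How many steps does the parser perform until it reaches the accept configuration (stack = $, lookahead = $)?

     Stack          Input      Action
  1  $ <S>          t t t w $  expand <S> -> <B> w <G>
  2  $ <G> w <B>    t t t w $  expand <B> -> t t t
  3  $ <G> w t t t  t t t w $  match t
  4  $ <G> w t t    t t w $    match t
  5  $ <G> w t      t w $      match t
  6  $ <G> w        w $        match w
  7  $ <G>          $          expand <G> -> λ
Accept reached after 7 steps.

7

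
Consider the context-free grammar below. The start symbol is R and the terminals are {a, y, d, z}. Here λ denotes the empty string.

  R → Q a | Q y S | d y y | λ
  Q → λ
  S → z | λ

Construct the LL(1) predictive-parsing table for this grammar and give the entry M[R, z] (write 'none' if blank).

FIRST(Q): from Q→λ we get {λ}. So FIRST(Q) = {λ}.
FIRST(S): from S→z we get {z}; from S→λ we get {λ}. So FIRST(S) = {λ, z}.
FIRST(R): from R→Q a we get {a}; from R→Q y S we get {y}; from R→d y y we get {d}; from R→λ we get {λ}. So FIRST(R) = {λ, a, d, y}.
FOLLOW(R) includes $ since R is the start symbol.
FOLLOW(R): R appears on no right-hand side. Thus FOLLOW(R) = {$}.
For R → Q a: FIRST(Q a) = {a}, so it goes in M[R, t] for t ∈ {a}.
For R → Q y S: FIRST(Q y S) = {y}, so it goes in M[R, t] for t ∈ {y}.
For R → d y y: FIRST(d y y) = {d}, so it goes in M[R, t] for t ∈ {d}.
For R → λ: FIRST(λ) = {λ}, so it goes in M[R, t] for t ∈ {}; since λ ∈ FIRST, also for every t ∈ FOLLOW(R) = {$}.
None of these place a production in M[R, z].

none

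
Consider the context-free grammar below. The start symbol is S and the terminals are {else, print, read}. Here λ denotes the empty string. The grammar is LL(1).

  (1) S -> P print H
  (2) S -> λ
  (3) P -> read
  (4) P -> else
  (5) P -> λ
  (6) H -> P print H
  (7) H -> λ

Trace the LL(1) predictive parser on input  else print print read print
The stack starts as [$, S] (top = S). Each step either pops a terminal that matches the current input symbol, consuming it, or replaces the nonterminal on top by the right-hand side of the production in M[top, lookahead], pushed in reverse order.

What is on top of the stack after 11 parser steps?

      Stack           Input                          Action
   1  $ S             else print print read print $  expand S -> P print H
   2  $ H print P     else print print read print $  expand P -> else
   3  $ H print else  else print print read print $  match else
   4  $ H print       print print read print $       match print
   5  $ H             print read print $             expand H -> P print H
   6  $ H print P     print read print $             expand P -> λ
   7  $ H print       print read print $             match print
   8  $ H             read print $                   expand H -> P print H
   9  $ H print P     read print $                   expand P -> read
  10  $ H print read  read print $                   match read
  11  $ H print       print $                        match print
Stack after step 11: $ H (top = H).

H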